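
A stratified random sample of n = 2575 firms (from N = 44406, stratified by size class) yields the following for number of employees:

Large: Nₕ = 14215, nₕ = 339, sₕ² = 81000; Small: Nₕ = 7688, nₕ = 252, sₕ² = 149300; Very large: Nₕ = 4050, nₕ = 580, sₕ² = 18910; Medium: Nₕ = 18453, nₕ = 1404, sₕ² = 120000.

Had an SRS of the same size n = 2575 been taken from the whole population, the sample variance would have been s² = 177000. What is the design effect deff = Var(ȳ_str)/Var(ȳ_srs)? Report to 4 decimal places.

0.8486

Var(ȳ_str) = Σ Wₕ²(1−fₕ)sₕ²/nₕ with Wₕ = Nₕ/44406:
  Large: (14215/44406)²·(1−339/14215)·81000/339 = 23.90084
  Small: (7688/44406)²·(1−252/7688)·149300/252 = 17.176264
  Very large: (4050/44406)²·(1−580/4050)·18910/580 = 0.2323618
  Medium: (18453/44406)²·(1−1404/18453)·120000/1404 = 13.636305
  → Var(ȳ_str) = 54.945771.
Var(ȳ_srs) = (1 − 2575/44406)·177000/2575 = 64.751916.
deff = 54.945771 / 64.751916 = 0.8486.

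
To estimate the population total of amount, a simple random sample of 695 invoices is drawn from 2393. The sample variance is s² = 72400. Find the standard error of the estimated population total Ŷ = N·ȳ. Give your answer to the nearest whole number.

20574

Var(Ŷ) = N²·Var(ȳ) = N²·(1 − n/N)·s²/n.
f = 695/2393 = 0.29043042; Var(ȳ) = 0.70956958·72400/695 = 73.917752.
Var(Ŷ) = 2393² · 73.917752 = 4.2328624 × 10^8.
SE(Ŷ) = √(4.2328624 × 10^8) = 20574.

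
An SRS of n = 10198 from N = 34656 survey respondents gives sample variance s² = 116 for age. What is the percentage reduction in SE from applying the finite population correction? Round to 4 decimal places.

15.9919

f = n/N = 10198/34656 = 0.29426362.
SE_no-fpc = √(s²/n) = 0.10665261; SE_fpc = √((1−f)s²/n) = 0.089596851.
Ratio = √(1−f) = 0.84008117. Reduction = 100·(1 − 0.84008117) = 15.9919%.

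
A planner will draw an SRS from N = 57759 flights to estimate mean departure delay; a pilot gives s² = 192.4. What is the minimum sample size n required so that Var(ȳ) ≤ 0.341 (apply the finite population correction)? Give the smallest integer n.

559

Without fpc, n₀ = s²/D = 192.4/0.341 = 564.2229.
With fpc, (1 − n/N)·s²/n ≤ D requires n ≥ n₀/(1 + n₀/N) = 564.2229/(1 + 564.2229/57759) = 558.7646.
Rounding up, n = 559.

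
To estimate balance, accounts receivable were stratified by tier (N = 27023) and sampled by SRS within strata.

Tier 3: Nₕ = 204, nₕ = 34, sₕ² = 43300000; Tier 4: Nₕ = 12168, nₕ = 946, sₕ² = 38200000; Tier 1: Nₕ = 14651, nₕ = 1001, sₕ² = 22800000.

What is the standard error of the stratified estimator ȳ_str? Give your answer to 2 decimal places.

Var(ȳ_str) = Σₕ Wₕ²(1 − fₕ)sₕ²/nₕ with Wₕ = Nₕ/N, N = 27023.
Tier 3: Wₕ = 0.00754912; term = 0.00754912²·(1 − 0.16666667)·43300000/34 = 60.481276.
Tier 4: Wₕ = 0.45028309; term = 0.45028309²·(1 − 0.07774490)·38200000/946 = 7550.8279.
Tier 1: Wₕ = 0.54216778; term = 0.54216778²·(1 − 0.06832298)·22800000/1001 = 6237.8305.
Sum = 13849.14.
SE = √(13849.14) = 117.68.

117.68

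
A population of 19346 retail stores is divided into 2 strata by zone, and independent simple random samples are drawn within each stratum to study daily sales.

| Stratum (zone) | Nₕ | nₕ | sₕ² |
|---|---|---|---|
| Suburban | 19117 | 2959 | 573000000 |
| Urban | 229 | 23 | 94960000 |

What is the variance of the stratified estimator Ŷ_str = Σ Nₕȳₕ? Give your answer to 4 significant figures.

6.001 × 10^13

Var(Ŷ_str) = Σₕ Nₕ²(1 − fₕ)sₕ²/nₕ.
Suburban: 19117²·(1 − 2959/19117)·573000000/2959 = 5.9815949 × 10^13.
Urban: 229²·(1 − 23/229)·94960000/23 = 1.9476709 × 10^11.
Sum = 6.0010716 × 10^13.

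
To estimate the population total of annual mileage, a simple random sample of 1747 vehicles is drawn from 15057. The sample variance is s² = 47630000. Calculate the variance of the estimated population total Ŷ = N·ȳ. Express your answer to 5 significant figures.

Var(Ŷ) = N²·Var(ȳ) = N²·(1 − n/N)·s²/n.
f = 1747/15057 = 0.11602577; Var(ȳ) = 0.88397423·47630000/1747 = 24100.568.
Var(Ŷ) = 15057² · 24100.568 = 5.4639181 × 10^12.

5.4639 × 10^12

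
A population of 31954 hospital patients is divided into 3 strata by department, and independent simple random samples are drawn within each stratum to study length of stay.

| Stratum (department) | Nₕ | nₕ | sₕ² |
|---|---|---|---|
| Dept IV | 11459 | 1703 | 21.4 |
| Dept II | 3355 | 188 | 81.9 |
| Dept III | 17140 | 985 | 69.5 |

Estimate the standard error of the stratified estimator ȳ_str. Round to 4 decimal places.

0.1583

Var(ȳ_str) = Σₕ Wₕ²(1 − fₕ)sₕ²/nₕ with Wₕ = Nₕ/N, N = 31954.
Dept IV: Wₕ = 0.35860925; term = 0.35860925²·(1 − 0.14861681)·21.4/1703 = 0.0013758376.
Dept II: Wₕ = 0.10499468; term = 0.10499468²·(1 − 0.05603577)·81.9/188 = 0.0045333179.
Dept III: Wₕ = 0.53639607; term = 0.53639607²·(1 − 0.05746791)·69.5/985 = 0.019134446.
Sum = 0.025043602.
SE = √(0.025043602) = 0.1583.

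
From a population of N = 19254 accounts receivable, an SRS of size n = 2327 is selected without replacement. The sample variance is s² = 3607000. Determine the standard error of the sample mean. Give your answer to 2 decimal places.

36.92

Under SRS without replacement, Var(ȳ) = (1 − f)·s²/n with f = n/N = 2327/19254 = 0.12085800.
Var(ȳ) = (1 − 0.12085800)·3607000/2327 = 0.87914200·1550.0645 = 1362.7268.
SE(ȳ) = √(1362.7268) = 36.92.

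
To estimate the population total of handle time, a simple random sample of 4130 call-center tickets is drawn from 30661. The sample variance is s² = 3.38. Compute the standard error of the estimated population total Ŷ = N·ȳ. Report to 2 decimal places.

815.93

Var(Ŷ) = N²·Var(ȳ) = N²·(1 − n/N)·s²/n.
f = 4130/30661 = 0.13469880; Var(ȳ) = 0.86530120·3.38/4130 = 7.0816418 × 10^-4.
Var(Ŷ) = 30661² · (7.0816418 × 10^-4) = 665742.97.
SE(Ŷ) = √(665742.97) = 815.93.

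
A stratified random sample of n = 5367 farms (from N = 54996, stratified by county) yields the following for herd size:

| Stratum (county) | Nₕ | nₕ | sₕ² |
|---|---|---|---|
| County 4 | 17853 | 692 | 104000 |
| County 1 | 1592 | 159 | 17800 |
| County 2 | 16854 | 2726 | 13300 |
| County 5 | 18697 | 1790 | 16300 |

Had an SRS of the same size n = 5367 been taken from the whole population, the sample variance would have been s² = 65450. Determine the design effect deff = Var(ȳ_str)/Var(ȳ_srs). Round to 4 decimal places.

1.5124

Var(ȳ_str) = Σ Wₕ²(1−fₕ)sₕ²/nₕ with Wₕ = Nₕ/54996:
  County 4: (17853/54996)²·(1−692/17853)·104000/692 = 15.223652
  County 1: (1592/54996)²·(1−159/1592)·17800/159 = 0.084440331
  County 2: (16854/54996)²·(1−2726/16854)·13300/2726 = 0.38410261
  County 5: (18697/54996)²·(1−1790/18697)·16300/1790 = 0.95172362
  → Var(ȳ_str) = 16.643919.
Var(ȳ_srs) = (1 − 5367/54996)·65450/5367 = 11.004808.
deff = 16.643919 / 11.004808 = 1.5124.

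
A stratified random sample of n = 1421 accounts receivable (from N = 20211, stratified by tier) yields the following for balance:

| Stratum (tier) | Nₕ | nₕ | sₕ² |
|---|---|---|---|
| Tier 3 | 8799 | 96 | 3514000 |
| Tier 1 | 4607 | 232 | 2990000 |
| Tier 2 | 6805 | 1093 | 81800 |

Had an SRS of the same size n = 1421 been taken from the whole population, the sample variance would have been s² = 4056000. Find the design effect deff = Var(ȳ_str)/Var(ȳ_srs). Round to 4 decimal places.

Var(ȳ_str) = Σ Wₕ²(1−fₕ)sₕ²/nₕ with Wₕ = Nₕ/20211:
  Tier 3: (8799/20211)²·(1−96/8799)·3514000/96 = 6862.1028
  Tier 1: (4607/20211)²·(1−232/4607)·2990000/232 = 635.92203
  Tier 2: (6805/20211)²·(1−1093/6805)·81800/1093 = 7.1215391
  → Var(ȳ_str) = 7505.1464.
Var(ȳ_srs) = (1 − 1421/20211)·4056000/1421 = 2653.6451.
deff = 7505.1464 / 2653.6451 = 2.8282.

2.8282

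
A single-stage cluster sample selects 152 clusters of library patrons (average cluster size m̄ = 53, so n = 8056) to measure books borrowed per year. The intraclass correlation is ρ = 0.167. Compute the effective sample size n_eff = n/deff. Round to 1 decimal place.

deff = 1 + (53 − 1)·0.167 = 1 + 8.684 = 9.684.
n_eff = 8056 / 9.684 = 831.9.

831.9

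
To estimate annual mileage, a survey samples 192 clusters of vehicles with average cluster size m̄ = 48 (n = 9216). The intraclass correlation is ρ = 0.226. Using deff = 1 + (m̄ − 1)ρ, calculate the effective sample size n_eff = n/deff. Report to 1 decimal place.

deff = 1 + (48 − 1)·0.226 = 1 + 10.622 = 11.622.
n_eff = 9216 / 11.622 = 793.0.

793.0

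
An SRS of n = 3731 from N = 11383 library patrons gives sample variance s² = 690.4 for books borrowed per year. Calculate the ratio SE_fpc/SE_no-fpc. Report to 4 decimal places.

f = n/N = 3731/11383 = 0.32776948.
SE_no-fpc = √(s²/n) = 0.43016767; SE_fpc = √((1−f)s²/n) = 0.35269303.
Ratio = √(1−f) = 0.81989665.

0.8199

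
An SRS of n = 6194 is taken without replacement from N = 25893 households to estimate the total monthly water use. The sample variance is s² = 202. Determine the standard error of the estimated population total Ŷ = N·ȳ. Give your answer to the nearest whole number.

Var(Ŷ) = N²·Var(ȳ) = N²·(1 − n/N)·s²/n.
f = 6194/25893 = 0.23921523; Var(ȳ) = 0.76078477·202/6194 = 0.024810869.
Var(Ŷ) = 25893² · 0.024810869 = 1.6634384 × 10^7.
SE(Ŷ) = √(1.6634384 × 10^7) = 4079.

4079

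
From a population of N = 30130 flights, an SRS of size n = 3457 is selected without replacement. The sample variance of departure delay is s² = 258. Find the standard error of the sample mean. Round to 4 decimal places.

Under SRS without replacement, Var(ȳ) = (1 − f)·s²/n with f = n/N = 3457/30130 = 0.11473614.
Var(ȳ) = (1 − 0.11473614)·258/3457 = 0.88526386·0.074631183 = 0.066068289.
SE(ȳ) = √(0.066068289) = 0.2570.

0.2570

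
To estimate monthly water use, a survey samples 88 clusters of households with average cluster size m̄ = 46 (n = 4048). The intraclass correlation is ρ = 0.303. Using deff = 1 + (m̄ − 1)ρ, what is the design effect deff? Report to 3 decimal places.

deff = 1 + (46 − 1)·0.303 = 1 + 13.635 = 14.635.

14.635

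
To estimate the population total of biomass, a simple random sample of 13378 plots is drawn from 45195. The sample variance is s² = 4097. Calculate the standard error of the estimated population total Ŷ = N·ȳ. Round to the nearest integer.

Var(Ŷ) = N²·Var(ȳ) = N²·(1 − n/N)·s²/n.
f = 13378/45195 = 0.29600620; Var(ȳ) = 0.70399380·4097/13378 = 0.21559744.
Var(Ŷ) = 45195² · 0.21559744 = 4.4037675 × 10^8.
SE(Ŷ) = √(4.4037675 × 10^8) = 20985.

20985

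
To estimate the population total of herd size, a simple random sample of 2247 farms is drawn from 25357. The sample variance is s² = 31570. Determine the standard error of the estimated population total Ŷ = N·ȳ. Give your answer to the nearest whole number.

90737

Var(Ŷ) = N²·Var(ȳ) = N²·(1 − n/N)·s²/n.
f = 2247/25357 = 0.08861458; Var(ȳ) = 0.91138542·31570/2247 = 12.804823.
Var(Ŷ) = 25357² · 12.804823 = 8.2332124 × 10^9.
SE(Ŷ) = √(8.2332124 × 10^9) = 90737.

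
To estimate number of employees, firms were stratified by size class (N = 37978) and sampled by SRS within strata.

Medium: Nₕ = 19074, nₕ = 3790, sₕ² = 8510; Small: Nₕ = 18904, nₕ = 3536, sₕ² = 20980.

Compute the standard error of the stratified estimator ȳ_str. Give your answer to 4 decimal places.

Var(ȳ_str) = Σₕ Wₕ²(1 − fₕ)sₕ²/nₕ with Wₕ = Nₕ/N, N = 37978.
Medium: Wₕ = 0.50223814; term = 0.50223814²·(1 − 0.19869980)·8510/3790 = 0.45384231.
Small: Wₕ = 0.49776186; term = 0.49776186²·(1 − 0.18705036)·20980/3536 = 1.1950886.
Sum = 1.6489309.
SE = √(1.6489309) = 1.2841.

1.2841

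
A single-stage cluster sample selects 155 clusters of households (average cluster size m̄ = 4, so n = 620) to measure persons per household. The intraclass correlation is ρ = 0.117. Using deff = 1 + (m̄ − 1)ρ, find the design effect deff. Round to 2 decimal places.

deff = 1 + (4 − 1)·0.117 = 1 + 0.351 = 1.351.

1.35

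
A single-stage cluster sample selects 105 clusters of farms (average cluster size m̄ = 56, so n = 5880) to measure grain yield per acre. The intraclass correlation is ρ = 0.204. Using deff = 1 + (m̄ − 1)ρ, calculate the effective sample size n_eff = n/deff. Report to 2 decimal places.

deff = 1 + (56 − 1)·0.204 = 1 + 11.22 = 12.22.
n_eff = 5880 / 12.22 = 481.18.

481.18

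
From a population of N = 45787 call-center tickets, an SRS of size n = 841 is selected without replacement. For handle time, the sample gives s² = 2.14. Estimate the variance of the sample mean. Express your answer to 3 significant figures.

0.00250

Under SRS without replacement, Var(ȳ) = (1 − f)·s²/n with f = n/N = 841/45787 = 0.01836766.
Var(ȳ) = (1 − 0.01836766)·2.14/841 = 0.98163234·0.0025445898 = 0.0024978516.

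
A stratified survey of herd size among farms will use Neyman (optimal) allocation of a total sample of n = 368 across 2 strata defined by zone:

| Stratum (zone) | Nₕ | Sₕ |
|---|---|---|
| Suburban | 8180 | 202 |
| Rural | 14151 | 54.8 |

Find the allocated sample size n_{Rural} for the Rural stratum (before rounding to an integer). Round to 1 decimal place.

Neyman allocation: nₕ = n·NₕSₕ / Σⱼ NⱼSⱼ.
Σ NⱼSⱼ = 8180·202 + 14151·54.8 = 2.4278348 × 10^6.
n_{Rural} = 368·14151·54.8 / (2.4278348 × 10^6) = 117.5.

117.5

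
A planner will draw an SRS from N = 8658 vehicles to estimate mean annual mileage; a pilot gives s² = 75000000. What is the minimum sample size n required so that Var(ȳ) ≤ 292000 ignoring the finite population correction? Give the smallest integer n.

257

Without fpc, n₀ = s²/D = 75000000/292000 = 256.8493.
Rounding up, n = 257.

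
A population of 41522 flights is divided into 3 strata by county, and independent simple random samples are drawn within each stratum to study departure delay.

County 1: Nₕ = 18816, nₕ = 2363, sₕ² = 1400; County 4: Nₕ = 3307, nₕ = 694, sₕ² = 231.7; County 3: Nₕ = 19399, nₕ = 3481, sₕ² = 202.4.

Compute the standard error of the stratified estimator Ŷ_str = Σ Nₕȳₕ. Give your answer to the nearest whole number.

14292

Var(Ŷ_str) = Σₕ Nₕ²(1 − fₕ)sₕ²/nₕ.
County 1: 18816²·(1 − 2363/18816)·1400/2363 = 1.8341579 × 10^8.
County 4: 3307²·(1 − 694/3307)·231.7/694 = 2.8849625 × 10^6.
County 3: 19399²·(1 − 3481/19399)·202.4/3481 = 1.7954542 × 10^7.
Sum = 2.0425529 × 10^8.
SE = √(2.0425529 × 10^8) = 14292.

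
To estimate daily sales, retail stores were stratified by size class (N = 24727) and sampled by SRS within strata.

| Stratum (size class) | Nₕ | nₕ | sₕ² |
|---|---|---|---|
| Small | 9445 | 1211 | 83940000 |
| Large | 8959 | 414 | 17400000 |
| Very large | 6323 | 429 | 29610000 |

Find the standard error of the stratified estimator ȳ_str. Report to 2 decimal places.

Var(ȳ_str) = Σₕ Wₕ²(1 − fₕ)sₕ²/nₕ with Wₕ = Nₕ/N, N = 24727.
Small: Wₕ = 0.38197112; term = 0.38197112²·(1 − 0.12821599)·83940000/1211 = 8816.4711.
Large: Wₕ = 0.36231650; term = 0.36231650²·(1 − 0.04621051)·17400000/414 = 5262.3248.
Very large: Wₕ = 0.25571238; term = 0.25571238²·(1 − 0.06784754)·29610000/429 = 4206.9909.
Sum = 18285.787.
SE = √(18285.787) = 135.22.

135.22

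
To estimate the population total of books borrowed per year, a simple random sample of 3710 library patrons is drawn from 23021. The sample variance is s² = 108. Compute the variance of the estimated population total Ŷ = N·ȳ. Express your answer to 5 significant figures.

1.2941 × 10^7

Var(Ŷ) = N²·Var(ȳ) = N²·(1 − n/N)·s²/n.
f = 3710/23021 = 0.16115720; Var(ȳ) = 0.83884280·108/3710 = 0.024419143.
Var(Ŷ) = 23021² · 0.024419143 = 1.2941326 × 10^7.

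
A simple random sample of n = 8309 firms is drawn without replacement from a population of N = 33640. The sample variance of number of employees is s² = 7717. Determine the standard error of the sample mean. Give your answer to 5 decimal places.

Under SRS without replacement, Var(ȳ) = (1 − f)·s²/n with f = n/N = 8309/33640 = 0.24699762.
Var(ȳ) = (1 − 0.24699762)·7717/8309 = 0.75300238·0.92875196 = 0.69935243.
SE(ȳ) = √(0.69935243) = 0.83627.

0.83627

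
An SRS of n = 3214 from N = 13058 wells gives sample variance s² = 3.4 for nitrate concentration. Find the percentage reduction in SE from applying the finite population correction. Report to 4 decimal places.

f = n/N = 3214/13058 = 0.24613264.
SE_no-fpc = √(s²/n) = 0.032524941; SE_fpc = √((1−f)s²/n) = 0.028239955.
Ratio = √(1−f) = 0.86825535. Reduction = 100·(1 − 0.86825535) = 13.1745%.

13.1745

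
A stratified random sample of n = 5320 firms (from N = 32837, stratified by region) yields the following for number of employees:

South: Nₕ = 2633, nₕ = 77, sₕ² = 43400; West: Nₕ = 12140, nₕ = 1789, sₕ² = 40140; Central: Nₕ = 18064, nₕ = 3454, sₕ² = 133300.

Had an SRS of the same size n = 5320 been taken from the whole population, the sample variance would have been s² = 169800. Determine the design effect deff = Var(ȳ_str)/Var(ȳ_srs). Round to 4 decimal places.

Var(ȳ_str) = Σ Wₕ²(1−fₕ)sₕ²/nₕ with Wₕ = Nₕ/32837:
  South: (2633/32837)²·(1−77/2633)·43400/77 = 3.5179022
  West: (12140/32837)²·(1−1789/12140)·40140/1789 = 2.6148157
  Central: (18064/32837)²·(1−3454/18064)·133300/3454 = 9.4459363
  → Var(ȳ_str) = 15.578654.
Var(ȳ_srs) = (1 − 5320/32837)·169800/5320 = 26.746297.
deff = 15.578654 / 26.746297 = 0.5825.

0.5825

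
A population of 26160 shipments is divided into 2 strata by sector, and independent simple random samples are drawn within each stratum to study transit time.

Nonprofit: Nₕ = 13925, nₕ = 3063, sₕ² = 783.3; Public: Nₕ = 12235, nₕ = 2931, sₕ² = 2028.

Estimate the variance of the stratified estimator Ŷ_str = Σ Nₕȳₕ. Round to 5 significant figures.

1.1744 × 10^8

Var(Ŷ_str) = Σₕ Nₕ²(1 − fₕ)sₕ²/nₕ.
Nonprofit: 13925²·(1 − 3063/13925)·783.3/3063 = 3.867997 × 10^7.
Public: 12235²·(1 − 2931/12235)·2028/2931 = 7.8763645 × 10^7.
Sum = 1.1744362 × 10^8.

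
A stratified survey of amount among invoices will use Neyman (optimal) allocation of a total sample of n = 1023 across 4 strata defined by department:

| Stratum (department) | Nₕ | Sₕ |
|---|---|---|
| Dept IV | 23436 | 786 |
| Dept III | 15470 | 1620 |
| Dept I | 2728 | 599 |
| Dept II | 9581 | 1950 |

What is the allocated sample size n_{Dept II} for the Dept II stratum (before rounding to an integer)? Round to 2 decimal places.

299.58

Neyman allocation: nₕ = n·NₕSₕ / Σⱼ NⱼSⱼ.
Σ NⱼSⱼ = 23436·786 + 15470·1620 + 2728·599 + 9581·1950 = 6.3799118 × 10^7.
n_{Dept II} = 1023·9581·1950 / (6.3799118 × 10^7) = 299.58.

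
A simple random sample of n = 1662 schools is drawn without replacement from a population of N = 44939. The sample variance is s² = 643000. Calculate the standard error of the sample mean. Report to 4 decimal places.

Under SRS without replacement, Var(ȳ) = (1 − f)·s²/n with f = n/N = 1662/44939 = 0.03698347.
Var(ȳ) = (1 − 0.03698347)·643000/1662 = 0.96301653·386.88327 = 372.57499.
SE(ȳ) = √(372.57499) = 19.3022.

19.3022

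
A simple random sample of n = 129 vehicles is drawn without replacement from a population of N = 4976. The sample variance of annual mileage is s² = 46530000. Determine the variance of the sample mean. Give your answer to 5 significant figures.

351350

Under SRS without replacement, Var(ȳ) = (1 − f)·s²/n with f = n/N = 129/4976 = 0.02592444.
Var(ȳ) = (1 − 0.02592444)·46530000/129 = 0.97407556·360697.67 = 351346.79.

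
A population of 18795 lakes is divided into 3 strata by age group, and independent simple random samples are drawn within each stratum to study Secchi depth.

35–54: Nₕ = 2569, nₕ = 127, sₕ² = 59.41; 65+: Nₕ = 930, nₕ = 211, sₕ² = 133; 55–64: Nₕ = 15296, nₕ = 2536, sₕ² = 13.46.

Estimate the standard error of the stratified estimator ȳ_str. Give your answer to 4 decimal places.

Var(ȳ_str) = Σₕ Wₕ²(1 − fₕ)sₕ²/nₕ with Wₕ = Nₕ/N, N = 18795.
35–54: Wₕ = 0.13668529; term = 0.13668529²·(1 − 0.04943558)·59.41/127 = 0.0083077025.
65+: Wₕ = 0.04948125; term = 0.04948125²·(1 − 0.22688172)·133/211 = 0.0011931536.
55–64: Wₕ = 0.81383347; term = 0.81383347²·(1 − 0.16579498)·13.46/2536 = 0.0029325113.
Sum = 0.012433367.
SE = √(0.012433367) = 0.1115.

0.1115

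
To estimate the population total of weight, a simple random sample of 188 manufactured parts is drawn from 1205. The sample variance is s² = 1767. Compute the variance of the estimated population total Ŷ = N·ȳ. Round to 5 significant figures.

1.1518 × 10^7

Var(Ŷ) = N²·Var(ȳ) = N²·(1 − n/N)·s²/n.
f = 188/1205 = 0.15601660; Var(ȳ) = 0.84398340·1767/188 = 7.9325461.
Var(Ŷ) = 1205² · 7.9325461 = 1.1518255 × 10^7.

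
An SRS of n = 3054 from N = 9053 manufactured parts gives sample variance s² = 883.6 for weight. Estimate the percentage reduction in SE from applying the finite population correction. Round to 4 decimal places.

18.5965

f = n/N = 3054/9053 = 0.33734674.
SE_no-fpc = √(s²/n) = 0.53788984; SE_fpc = √((1−f)s²/n) = 0.43786125.
Ratio = √(1−f) = 0.81403517. Reduction = 100·(1 − 0.81403517) = 18.5965%.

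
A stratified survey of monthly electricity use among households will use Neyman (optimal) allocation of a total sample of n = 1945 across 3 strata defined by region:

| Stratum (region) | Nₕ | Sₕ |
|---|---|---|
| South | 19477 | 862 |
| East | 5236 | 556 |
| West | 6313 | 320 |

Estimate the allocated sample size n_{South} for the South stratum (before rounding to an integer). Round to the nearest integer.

1503

Neyman allocation: nₕ = n·NₕSₕ / Σⱼ NⱼSⱼ.
Σ NⱼSⱼ = 19477·862 + 5236·556 + 6313·320 = 2.172055 × 10^7.
n_{South} = 1945·19477·862 / (2.172055 × 10^7) = 1503.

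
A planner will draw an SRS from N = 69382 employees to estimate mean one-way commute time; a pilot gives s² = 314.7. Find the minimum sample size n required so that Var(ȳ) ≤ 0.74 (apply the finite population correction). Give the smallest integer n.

423

Without fpc, n₀ = s²/D = 314.7/0.74 = 425.2703.
With fpc, (1 − n/N)·s²/n ≤ D requires n ≥ n₀/(1 + n₀/N) = 425.2703/(1 + 425.2703/69382) = 422.6795.
Rounding up, n = 423.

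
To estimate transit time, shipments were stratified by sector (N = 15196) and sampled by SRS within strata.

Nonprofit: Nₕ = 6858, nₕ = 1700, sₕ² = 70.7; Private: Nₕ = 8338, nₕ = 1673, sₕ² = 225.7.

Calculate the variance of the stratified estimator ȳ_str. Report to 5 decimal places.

Var(ȳ_str) = Σₕ Wₕ²(1 − fₕ)sₕ²/nₕ with Wₕ = Nₕ/N, N = 15196.
Nonprofit: Wₕ = 0.45130297; term = 0.45130297²·(1 − 0.24788568)·70.7/1700 = 0.0063707526.
Private: Wₕ = 0.54869703; term = 0.54869703²·(1 − 0.20064764)·225.7/1673 = 0.032466771.
Sum = 0.038837524.

0.03884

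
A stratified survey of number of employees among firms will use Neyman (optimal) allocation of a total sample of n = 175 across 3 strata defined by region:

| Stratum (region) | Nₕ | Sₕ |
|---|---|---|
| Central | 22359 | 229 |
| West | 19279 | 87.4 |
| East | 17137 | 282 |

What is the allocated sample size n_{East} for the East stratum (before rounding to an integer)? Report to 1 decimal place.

Neyman allocation: nₕ = n·NₕSₕ / Σⱼ NⱼSⱼ.
Σ NⱼSⱼ = 22359·229 + 19279·87.4 + 17137·282 = 1.163783 × 10^7.
n_{East} = 175·17137·282 / (1.163783 × 10^7) = 72.7.

72.7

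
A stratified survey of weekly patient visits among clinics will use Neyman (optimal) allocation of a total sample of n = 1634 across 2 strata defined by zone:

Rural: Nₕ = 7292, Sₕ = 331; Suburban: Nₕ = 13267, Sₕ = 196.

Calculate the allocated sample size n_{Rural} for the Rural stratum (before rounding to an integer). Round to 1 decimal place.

Neyman allocation: nₕ = n·NₕSₕ / Σⱼ NⱼSⱼ.
Σ NⱼSⱼ = 7292·331 + 13267·196 = 5.013984 × 10^6.
n_{Rural} = 1634·7292·331 / (5.013984 × 10^6) = 786.6.

786.6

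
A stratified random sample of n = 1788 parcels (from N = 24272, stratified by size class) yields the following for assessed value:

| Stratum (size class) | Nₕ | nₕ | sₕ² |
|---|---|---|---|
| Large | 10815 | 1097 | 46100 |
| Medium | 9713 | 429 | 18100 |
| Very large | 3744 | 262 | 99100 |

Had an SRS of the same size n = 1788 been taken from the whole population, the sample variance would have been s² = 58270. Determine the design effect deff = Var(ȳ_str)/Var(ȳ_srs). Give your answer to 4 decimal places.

0.7395

Var(ȳ_str) = Σ Wₕ²(1−fₕ)sₕ²/nₕ with Wₕ = Nₕ/24272:
  Large: (10815/24272)²·(1−1097/10815)·46100/1097 = 7.4969841
  Medium: (9713/24272)²·(1−429/9713)·18100/429 = 6.4580095
  Very large: (3744/24272)²·(1−262/3744)·99100/262 = 8.3700074
  → Var(ȳ_str) = 22.325001.
Var(ȳ_srs) = (1 − 1788/24272)·58270/1788 = 30.188777.
deff = 22.325001 / 30.188777 = 0.7395.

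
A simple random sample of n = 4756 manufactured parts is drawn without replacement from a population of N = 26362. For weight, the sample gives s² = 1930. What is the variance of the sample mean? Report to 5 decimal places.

Under SRS without replacement, Var(ȳ) = (1 − f)·s²/n with f = n/N = 4756/26362 = 0.18041120.
Var(ȳ) = (1 − 0.18041120)·1930/4756 = 0.81958880·0.4058032 = 0.33259176.

0.33259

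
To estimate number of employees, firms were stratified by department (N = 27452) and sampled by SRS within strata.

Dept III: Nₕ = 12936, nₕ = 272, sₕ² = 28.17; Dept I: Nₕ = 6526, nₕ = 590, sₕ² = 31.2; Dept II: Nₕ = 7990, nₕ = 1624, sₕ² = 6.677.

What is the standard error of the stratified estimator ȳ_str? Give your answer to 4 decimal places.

0.1597

Var(ȳ_str) = Σₕ Wₕ²(1 − fₕ)sₕ²/nₕ with Wₕ = Nₕ/N, N = 27452.
Dept III: Wₕ = 0.47122250; term = 0.47122250²·(1 − 0.02102659)·28.17/272 = 0.022513389.
Dept I: Wₕ = 0.23772403; term = 0.23772403²·(1 − 0.09040760)·31.2/590 = 0.0027182886.
Dept II: Wₕ = 0.29105348; term = 0.29105348²·(1 − 0.20325407)·6.677/1624 = 2.7749859 × 10^-4.
Sum = 0.025509176.
SE = √(0.025509176) = 0.1597.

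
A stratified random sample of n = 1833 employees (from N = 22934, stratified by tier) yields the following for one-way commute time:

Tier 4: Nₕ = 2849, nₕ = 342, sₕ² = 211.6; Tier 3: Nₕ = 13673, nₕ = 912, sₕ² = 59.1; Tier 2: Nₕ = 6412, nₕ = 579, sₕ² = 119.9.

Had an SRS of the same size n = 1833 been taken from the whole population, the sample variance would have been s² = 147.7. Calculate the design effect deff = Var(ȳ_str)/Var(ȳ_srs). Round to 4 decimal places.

Var(ȳ_str) = Σ Wₕ²(1−fₕ)sₕ²/nₕ with Wₕ = Nₕ/22934:
  Tier 4: (2849/22934)²·(1−342/2849)·211.6/342 = 0.0084018848
  Tier 3: (13673/22934)²·(1−912/13673)·59.1/912 = 0.021497183
  Tier 2: (6412/22934)²·(1−579/6412)·119.9/579 = 0.014725379
  → Var(ȳ_str) = 0.044624447.
Var(ȳ_srs) = (1 − 1833/22934)·147.7/1833 = 0.074138067.
deff = 0.044624447 / 0.074138067 = 0.6019.

0.6019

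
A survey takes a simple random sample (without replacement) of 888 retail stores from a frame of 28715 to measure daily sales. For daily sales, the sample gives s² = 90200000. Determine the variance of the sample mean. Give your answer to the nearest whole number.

Under SRS without replacement, Var(ȳ) = (1 − f)·s²/n with f = n/N = 888/28715 = 0.03092460.
Var(ȳ) = (1 − 0.03092460)·90200000/888 = 0.96907540·101576.58 = 98435.361.

98435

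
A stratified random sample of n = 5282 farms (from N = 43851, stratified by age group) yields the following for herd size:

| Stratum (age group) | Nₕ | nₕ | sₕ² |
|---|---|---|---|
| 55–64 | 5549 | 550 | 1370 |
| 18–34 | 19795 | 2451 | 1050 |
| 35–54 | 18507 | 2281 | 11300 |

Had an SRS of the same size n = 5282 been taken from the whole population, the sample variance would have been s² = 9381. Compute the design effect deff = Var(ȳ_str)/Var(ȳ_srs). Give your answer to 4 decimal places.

Var(ȳ_str) = Σ Wₕ²(1−fₕ)sₕ²/nₕ with Wₕ = Nₕ/43851:
  55–64: (5549/43851)²·(1−550/5549)·1370/550 = 0.03593327
  18–34: (19795/43851)²·(1−2451/19795)·1050/2451 = 0.076487727
  35–54: (18507/43851)²·(1−2281/18507)·11300/2281 = 0.77364487
  → Var(ȳ_str) = 0.88606587.
Var(ȳ_srs) = (1 − 5282/43851)·9381/5282 = 1.5621028.
deff = 0.88606587 / 1.5621028 = 0.5672.

0.5672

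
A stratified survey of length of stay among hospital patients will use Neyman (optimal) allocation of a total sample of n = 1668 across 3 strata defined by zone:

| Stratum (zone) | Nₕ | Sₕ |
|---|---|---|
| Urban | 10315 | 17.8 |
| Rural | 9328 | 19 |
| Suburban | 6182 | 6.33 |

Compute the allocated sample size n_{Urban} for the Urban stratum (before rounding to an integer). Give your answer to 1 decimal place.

Neyman allocation: nₕ = n·NₕSₕ / Σⱼ NⱼSⱼ.
Σ NⱼSⱼ = 10315·17.8 + 9328·19 + 6182·6.33 = 399971.06.
n_{Urban} = 1668·10315·17.8 / 399971.06 = 765.7.

765.7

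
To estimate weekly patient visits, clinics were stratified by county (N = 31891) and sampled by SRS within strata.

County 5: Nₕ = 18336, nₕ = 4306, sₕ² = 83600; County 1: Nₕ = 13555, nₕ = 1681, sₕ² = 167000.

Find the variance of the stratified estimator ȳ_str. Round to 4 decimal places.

20.6329

Var(ȳ_str) = Σₕ Wₕ²(1 − fₕ)sₕ²/nₕ with Wₕ = Nₕ/N, N = 31891.
County 5: Wₕ = 0.57495845; term = 0.57495845²·(1 − 0.23483857)·83600/4306 = 4.9108679.
County 1: Wₕ = 0.42504155; term = 0.42504155²·(1 − 0.12401328)·167000/1681 = 15.722046.
Sum = 20.632914.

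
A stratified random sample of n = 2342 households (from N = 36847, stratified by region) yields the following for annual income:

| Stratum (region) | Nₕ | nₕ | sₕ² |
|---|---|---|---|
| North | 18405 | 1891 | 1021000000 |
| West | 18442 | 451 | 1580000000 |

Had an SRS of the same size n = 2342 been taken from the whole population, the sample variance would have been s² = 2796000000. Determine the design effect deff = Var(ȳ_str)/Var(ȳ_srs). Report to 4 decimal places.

0.8739

Var(ȳ_str) = Σ Wₕ²(1−fₕ)sₕ²/nₕ with Wₕ = Nₕ/36847:
  North: (18405/36847)²·(1−1891/18405)·1021000000/1891 = 120869.87
  West: (18442/36847)²·(1−451/18442)·1580000000/451 = 856129.77
  → Var(ȳ_str) = 976999.64.
Var(ȳ_srs) = (1 − 2342/36847)·2796000000/2342 = 1.1179701 × 10^6.
deff = 976999.64 / (1.1179701 × 10^6) = 0.8739.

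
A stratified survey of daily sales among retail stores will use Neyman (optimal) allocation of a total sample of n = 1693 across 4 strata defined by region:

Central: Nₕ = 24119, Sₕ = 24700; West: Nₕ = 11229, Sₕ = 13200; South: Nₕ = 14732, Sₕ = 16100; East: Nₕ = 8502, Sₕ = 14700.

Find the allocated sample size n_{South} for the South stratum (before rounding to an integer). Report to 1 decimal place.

Neyman allocation: nₕ = n·NₕSₕ / Σⱼ NⱼSⱼ.
Σ NⱼSⱼ = 24119·24700 + 11229·13200 + 14732·16100 + 8502·14700 = 1.1061267 × 10^9.
n_{South} = 1693·14732·16100 / (1.1061267 × 10^9) = 363.0.

363.0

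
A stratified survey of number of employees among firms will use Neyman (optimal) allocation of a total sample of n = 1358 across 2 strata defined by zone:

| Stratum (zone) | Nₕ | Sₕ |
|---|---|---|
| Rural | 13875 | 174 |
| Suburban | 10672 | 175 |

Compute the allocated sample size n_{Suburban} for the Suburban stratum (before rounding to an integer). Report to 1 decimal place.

Neyman allocation: nₕ = n·NₕSₕ / Σⱼ NⱼSⱼ.
Σ NⱼSⱼ = 13875·174 + 10672·175 = 4.28185 × 10^6.
n_{Suburban} = 1358·10672·175 / (4.28185 × 10^6) = 592.3.

592.3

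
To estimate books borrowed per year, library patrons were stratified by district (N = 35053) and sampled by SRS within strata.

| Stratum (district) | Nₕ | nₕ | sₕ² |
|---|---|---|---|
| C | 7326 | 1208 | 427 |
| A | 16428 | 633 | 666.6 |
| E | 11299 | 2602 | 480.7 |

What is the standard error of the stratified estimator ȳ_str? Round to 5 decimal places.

Var(ȳ_str) = Σₕ Wₕ²(1 − fₕ)sₕ²/nₕ with Wₕ = Nₕ/N, N = 35053.
C: Wₕ = 0.20899780; term = 0.20899780²·(1 − 0.16489216)·427/1208 = 0.012893979.
A: Wₕ = 0.46866174; term = 0.46866174²·(1 − 0.03853178)·666.6/633 = 0.22239015.
E: Wₕ = 0.32234046; term = 0.32234046²·(1 − 0.23028587)·480.7/2602 = 0.014774947.
Sum = 0.25005908.
SE = √(0.25005908) = 0.50006.

0.50006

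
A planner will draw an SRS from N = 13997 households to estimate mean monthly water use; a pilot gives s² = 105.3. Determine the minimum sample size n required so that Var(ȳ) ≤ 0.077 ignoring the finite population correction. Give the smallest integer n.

Without fpc, n₀ = s²/D = 105.3/0.077 = 1367.5325.
Rounding up, n = 1368.

1368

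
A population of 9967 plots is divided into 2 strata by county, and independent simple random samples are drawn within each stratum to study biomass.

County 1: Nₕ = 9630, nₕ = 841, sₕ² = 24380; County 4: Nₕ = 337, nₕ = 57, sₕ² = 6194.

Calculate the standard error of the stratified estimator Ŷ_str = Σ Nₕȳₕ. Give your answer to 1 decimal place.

49637.2

Var(Ŷ_str) = Σₕ Nₕ²(1 − fₕ)sₕ²/nₕ.
County 1: 9630²·(1 − 841/9630)·24380/841 = 2.4535983 × 10^9.
County 4: 337²·(1 − 57/337)·6194/57 = 1.0253787 × 10^7.
Sum = 2.4638521 × 10^9.
SE = √(2.4638521 × 10^9) = 49637.2.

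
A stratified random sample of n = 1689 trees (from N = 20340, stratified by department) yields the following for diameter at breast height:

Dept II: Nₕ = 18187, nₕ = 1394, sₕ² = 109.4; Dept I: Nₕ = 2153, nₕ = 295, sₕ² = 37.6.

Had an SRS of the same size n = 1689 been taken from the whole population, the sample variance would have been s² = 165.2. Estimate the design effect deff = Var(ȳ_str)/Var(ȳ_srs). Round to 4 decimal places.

Var(ȳ_str) = Σ Wₕ²(1−fₕ)sₕ²/nₕ with Wₕ = Nₕ/20340:
  Dept II: (18187/20340)²·(1−1394/18187)·109.4/1394 = 0.057935133
  Dept I: (2153/20340)²·(1−295/2153)·37.6/295 = 0.0012324056
  → Var(ȳ_str) = 0.059167539.
Var(ȳ_srs) = (1 − 1689/20340)·165.2/1689 = 0.089687427.
deff = 0.059167539 / 0.089687427 = 0.6597.

0.6597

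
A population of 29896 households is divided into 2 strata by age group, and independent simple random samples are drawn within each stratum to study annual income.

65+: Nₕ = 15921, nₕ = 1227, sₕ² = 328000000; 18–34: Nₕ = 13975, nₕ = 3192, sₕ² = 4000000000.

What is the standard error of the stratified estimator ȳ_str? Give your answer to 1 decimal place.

Var(ȳ_str) = Σₕ Wₕ²(1 − fₕ)sₕ²/nₕ with Wₕ = Nₕ/N, N = 29896.
65+: Wₕ = 0.53254616; term = 0.53254616²·(1 − 0.07706802)·328000000/1227 = 69970.26.
18–34: Wₕ = 0.46745384; term = 0.46745384²·(1 − 0.22840787)·4000000000/3192 = 211281.93.
Sum = 281252.19.
SE = √(281252.19) = 530.3.

530.3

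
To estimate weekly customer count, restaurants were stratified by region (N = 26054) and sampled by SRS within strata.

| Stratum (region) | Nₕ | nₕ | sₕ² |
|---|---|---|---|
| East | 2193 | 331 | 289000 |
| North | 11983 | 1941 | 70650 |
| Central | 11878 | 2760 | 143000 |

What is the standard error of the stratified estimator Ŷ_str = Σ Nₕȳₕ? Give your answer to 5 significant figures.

116430

Var(Ŷ_str) = Σₕ Nₕ²(1 − fₕ)sₕ²/nₕ.
East: 2193²·(1 − 331/2193)·289000/331 = 3.565235 × 10^9.
North: 11983²·(1 − 1941/11983)·70650/1941 = 4.3799828 × 10^9.
Central: 11878²·(1 − 2760/11878)·143000/2760 = 5.6113824 × 10^9.
Sum = 1.35566 × 10^10.
SE = √(1.35566 × 10^10) = 116430.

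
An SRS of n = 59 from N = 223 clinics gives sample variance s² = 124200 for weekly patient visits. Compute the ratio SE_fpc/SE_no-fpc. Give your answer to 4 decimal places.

f = n/N = 59/223 = 0.26457399.
SE_no-fpc = √(s²/n) = 45.881203; SE_fpc = √((1−f)s²/n) = 39.346335.
Ratio = √(1−f) = 0.85756983.

0.8576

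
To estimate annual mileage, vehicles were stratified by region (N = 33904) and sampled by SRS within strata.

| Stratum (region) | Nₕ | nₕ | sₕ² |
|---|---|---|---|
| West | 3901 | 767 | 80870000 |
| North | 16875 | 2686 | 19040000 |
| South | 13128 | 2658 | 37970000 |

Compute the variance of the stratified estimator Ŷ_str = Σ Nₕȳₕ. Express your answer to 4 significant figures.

4.950 × 10^12

Var(Ŷ_str) = Σₕ Nₕ²(1 − fₕ)sₕ²/nₕ.
West: 3901²·(1 − 767/3901)·80870000/767 = 1.2890419 × 10^12.
North: 16875²·(1 − 2686/16875)·19040000/2686 = 1.6972918 × 10^12.
South: 13128²·(1 − 2658/13128)·37970000/2658 = 1.9634998 × 10^12.
Sum = 4.9498335 × 10^12.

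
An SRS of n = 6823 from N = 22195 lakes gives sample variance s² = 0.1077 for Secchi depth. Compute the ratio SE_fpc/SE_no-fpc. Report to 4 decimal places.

f = n/N = 6823/22195 = 0.30741158.
SE_no-fpc = √(s²/n) = 0.0039730146; SE_fpc = √((1−f)s²/n) = 0.0033064182.
Ratio = √(1−f) = 0.83221897.

0.8322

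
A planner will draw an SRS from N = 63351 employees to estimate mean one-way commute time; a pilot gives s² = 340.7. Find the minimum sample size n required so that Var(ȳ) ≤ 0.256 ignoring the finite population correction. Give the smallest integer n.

1331

Without fpc, n₀ = s²/D = 340.7/0.256 = 1330.8594.
Rounding up, n = 1331.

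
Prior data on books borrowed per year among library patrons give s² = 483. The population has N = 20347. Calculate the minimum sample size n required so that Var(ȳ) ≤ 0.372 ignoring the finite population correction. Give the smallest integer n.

1299

Without fpc, n₀ = s²/D = 483/0.372 = 1298.3871.
Rounding up, n = 1299.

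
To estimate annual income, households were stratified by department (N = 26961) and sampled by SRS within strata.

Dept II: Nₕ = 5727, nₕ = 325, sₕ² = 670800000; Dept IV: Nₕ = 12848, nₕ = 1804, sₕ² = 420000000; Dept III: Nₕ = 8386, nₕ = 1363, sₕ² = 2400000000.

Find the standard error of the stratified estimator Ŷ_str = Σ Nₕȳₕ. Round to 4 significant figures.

1.416 × 10^7

Var(Ŷ_str) = Σₕ Nₕ²(1 − fₕ)sₕ²/nₕ.
Dept II: 5727²·(1 − 325/5727)·670800000/325 = 6.3854492 × 10^13.
Dept IV: 12848²·(1 − 1804/12848)·420000000/1804 = 3.3035028 × 10^13.
Dept III: 8386²·(1 − 1363/8386)·2400000000/1363 = 1.0370338 × 10^14.
Sum = 2.005929 × 10^14.
SE = √(2.005929 × 10^14) = 1.416 × 10^7.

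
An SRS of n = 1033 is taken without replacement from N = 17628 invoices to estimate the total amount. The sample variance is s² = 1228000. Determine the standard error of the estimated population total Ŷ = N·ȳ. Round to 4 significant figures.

Var(Ŷ) = N²·Var(ȳ) = N²·(1 − n/N)·s²/n.
f = 1033/17628 = 0.05859995; Var(ȳ) = 0.94140005·1228000/1033 = 1119.1087.
Var(Ŷ) = 17628² · 1119.1087 = 3.4775898 × 10^11.
SE(Ŷ) = √(3.4775898 × 10^11) = 589700.

589700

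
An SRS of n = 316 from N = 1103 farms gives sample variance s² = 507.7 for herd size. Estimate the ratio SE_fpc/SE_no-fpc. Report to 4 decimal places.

0.8447

f = n/N = 316/1103 = 0.28649139.
SE_no-fpc = √(s²/n) = 1.2675352; SE_fpc = √((1−f)s²/n) = 1.0706799.
Ratio = √(1−f) = 0.84469439.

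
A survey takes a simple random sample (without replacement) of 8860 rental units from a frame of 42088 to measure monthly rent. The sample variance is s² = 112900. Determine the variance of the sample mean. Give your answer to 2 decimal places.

Under SRS without replacement, Var(ȳ) = (1 − f)·s²/n with f = n/N = 8860/42088 = 0.21051131.
Var(ȳ) = (1 − 0.21051131)·112900/8860 = 0.78948869·12.742664 = 10.060189.

10.06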